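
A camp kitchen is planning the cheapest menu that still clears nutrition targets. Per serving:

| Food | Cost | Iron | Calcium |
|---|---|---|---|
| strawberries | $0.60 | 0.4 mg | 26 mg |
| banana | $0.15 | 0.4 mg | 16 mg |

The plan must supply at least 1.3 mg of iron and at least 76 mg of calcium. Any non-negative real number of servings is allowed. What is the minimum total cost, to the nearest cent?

$0.71

strawberries only: max(1.3/0.4, 76/26) = 3.25 servings → $1.95.
banana only: max(1.3/0.4, 76/16) = 4.75 servings → $0.71.
strawberries + banana with both tight: 2.4 servings and 0.85 servings → $1.57.
Cheapest feasible corner: $0.71.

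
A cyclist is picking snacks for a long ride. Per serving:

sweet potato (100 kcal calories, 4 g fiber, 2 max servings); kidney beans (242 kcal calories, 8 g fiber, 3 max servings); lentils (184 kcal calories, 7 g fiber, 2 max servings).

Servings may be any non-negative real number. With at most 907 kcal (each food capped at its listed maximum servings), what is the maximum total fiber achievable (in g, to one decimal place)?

Fiber per kcal: sweet potato 0.04, lentils 0.03804, kidney beans 0.03306.
Take 2 servings of sweet potato: uses 200 kcal, +8.0 g fiber (running total 8.0 g).
Take 2 servings of lentils: uses 368 kcal, +14.0 g fiber (running total 22.0 g).
Take 1.401 servings of kidney beans: uses 339 kcal, +11.2 g fiber (running total 33.2 g).
Filling greedily by fiber-per-kcal is optimal for one linear limit, giving 33.2 g.

33.2 g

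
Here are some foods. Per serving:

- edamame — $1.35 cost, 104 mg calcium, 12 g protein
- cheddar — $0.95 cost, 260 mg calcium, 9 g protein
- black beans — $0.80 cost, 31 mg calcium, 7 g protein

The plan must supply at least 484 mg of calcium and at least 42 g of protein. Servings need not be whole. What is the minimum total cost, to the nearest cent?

At the optimum either one food covers both requirements or two foods hit both targets exactly; no other combination can be cheaper.
edamame only: max(484/104, 42/12) = 4.654 servings → $6.28.
cheddar only: max(484/260, 42/9) = 4.667 servings → $4.43.
black beans only: max(484/31, 42/7) = 15.61 servings → $12.49.
edamame + cheddar with both tight: 3.005 servings and 0.6593 servings → $4.68.
edamame + black beans: the both-tight solution has a negative serving — not a feasible corner.
cheddar + black beans with both tight: 1.354 servings and 4.26 servings → $4.69.
The minimum over all feasible corners is $4.43.

$4.43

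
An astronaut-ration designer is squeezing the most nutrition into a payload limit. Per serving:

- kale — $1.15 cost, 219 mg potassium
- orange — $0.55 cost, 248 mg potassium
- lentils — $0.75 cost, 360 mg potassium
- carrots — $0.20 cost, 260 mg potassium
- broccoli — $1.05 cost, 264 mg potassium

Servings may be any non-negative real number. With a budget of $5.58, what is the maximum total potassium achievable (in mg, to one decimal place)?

7254.0 mg

Potassium per dollar: carrots 1300, lentils 480, orange 450.9, broccoli 251.4, kale 190.4.
With no serving limits, spend the whole cost allowance on carrots: $5.58 / $0.20 × 260 mg = 7254.0 mg.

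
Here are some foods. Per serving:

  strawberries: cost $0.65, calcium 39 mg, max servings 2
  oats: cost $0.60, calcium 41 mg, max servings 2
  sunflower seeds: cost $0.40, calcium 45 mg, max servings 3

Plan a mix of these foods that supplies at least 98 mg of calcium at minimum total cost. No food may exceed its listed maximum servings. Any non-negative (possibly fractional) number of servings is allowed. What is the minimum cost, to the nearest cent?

Cost per mg of calcium: sunflower seeds $0.0089, oats $0.0146, strawberries $0.0167.
Take 2.178 servings of sunflower seeds: +98.0 mg calcium for $0.87 (total $0.87, still need 0.0 mg).
Greedy by cheapest-per-mg is optimal for a single linear constraint, so the minimum cost is $0.87.

$0.87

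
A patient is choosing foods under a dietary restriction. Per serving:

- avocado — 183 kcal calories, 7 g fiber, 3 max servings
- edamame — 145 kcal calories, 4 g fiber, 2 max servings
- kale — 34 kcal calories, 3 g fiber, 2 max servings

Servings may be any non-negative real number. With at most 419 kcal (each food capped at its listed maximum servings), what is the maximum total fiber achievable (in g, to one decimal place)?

19.4 g

Fiber per kcal: kale 0.08824, avocado 0.03825, edamame 0.02759.
Take 2 servings of kale: uses 68 kcal, +6.0 g fiber (running total 6.0 g).
Take 1.918 servings of avocado: uses 351 kcal, +13.4 g fiber (running total 19.4 g).
Greedy by best ratio exhausts the calories allowance optimally: 19.4 g.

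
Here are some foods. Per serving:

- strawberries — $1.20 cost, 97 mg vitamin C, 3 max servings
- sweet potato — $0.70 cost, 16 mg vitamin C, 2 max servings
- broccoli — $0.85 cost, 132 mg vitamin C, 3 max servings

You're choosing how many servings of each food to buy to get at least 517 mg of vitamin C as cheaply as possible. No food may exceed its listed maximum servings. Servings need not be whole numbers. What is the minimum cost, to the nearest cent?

Cost per mg of vitamin C: broccoli $0.0064, strawberries $0.0124, sweet potato $0.0437.
Take 3 servings of broccoli: +396.0 mg vitamin C for $2.55 (total $2.55, still need 121.0 mg).
Take 1.247 servings of strawberries: +121.0 mg vitamin C for $1.50 (total $4.05, still need 0.0 mg).
Greedy by cheapest-per-mg is optimal for a single linear constraint, so the minimum cost is $4.05.

$4.05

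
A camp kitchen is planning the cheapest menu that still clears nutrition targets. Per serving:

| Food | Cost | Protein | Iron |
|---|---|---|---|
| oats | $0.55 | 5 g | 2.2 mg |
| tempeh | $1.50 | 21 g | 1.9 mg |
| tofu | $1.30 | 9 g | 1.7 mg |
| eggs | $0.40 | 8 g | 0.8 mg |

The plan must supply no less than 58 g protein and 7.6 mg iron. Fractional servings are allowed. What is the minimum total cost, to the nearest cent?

$3.22

With two linear requirements the optimum uses one or two foods; enumerate the corners.
oats only: max(58/5, 7.6/2.2) = 11.6 servings → $6.38.
tempeh only: max(58/21, 7.6/1.9) = 4 servings → $6.00.
tofu only: max(58/9, 7.6/1.7) = 6.444 servings → $8.38.
eggs only: max(58/8, 7.6/0.8) = 9.5 servings → $3.80.
oats + tempeh with both tight: 1.346 servings and 2.441 servings → $4.40.
oats + tofu: intersection lies outside the first quadrant.
oats + eggs with both tight: 1.059 servings and 6.588 servings → $3.22.
tempeh + tofu with both tight: 1.624 servings and 2.656 servings → $5.89.
tempeh + eggs with both targets exact would need a negative amount; discard.
tofu + eggs with both tight: 2.25 servings and 4.719 servings → $4.81.
Cheapest feasible corner: $3.22.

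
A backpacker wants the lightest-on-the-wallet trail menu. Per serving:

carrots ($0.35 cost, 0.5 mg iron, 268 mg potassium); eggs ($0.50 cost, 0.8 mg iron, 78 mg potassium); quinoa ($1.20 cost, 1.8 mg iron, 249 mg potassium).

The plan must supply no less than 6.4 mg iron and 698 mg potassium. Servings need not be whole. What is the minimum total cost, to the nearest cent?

$4.01

At the optimum either one food covers both requirements or two foods hit both targets exactly; no other combination can be cheaper.
carrots only: max(6.4/0.5, 698/268) = 12.8 servings → $4.48.
eggs only: max(6.4/0.8, 698/78) = 8.949 servings → $4.47.
quinoa only: max(6.4/1.8, 698/249) = 3.556 servings → $4.27.
carrots + eggs with both tight: 0.3375 servings and 7.789 servings → $4.01.
carrots + quinoa: intersection lies outside the first quadrant.
eggs + quinoa with both tight: 5.735 servings and 1.007 servings → $4.08.
Cheapest feasible corner: $4.01.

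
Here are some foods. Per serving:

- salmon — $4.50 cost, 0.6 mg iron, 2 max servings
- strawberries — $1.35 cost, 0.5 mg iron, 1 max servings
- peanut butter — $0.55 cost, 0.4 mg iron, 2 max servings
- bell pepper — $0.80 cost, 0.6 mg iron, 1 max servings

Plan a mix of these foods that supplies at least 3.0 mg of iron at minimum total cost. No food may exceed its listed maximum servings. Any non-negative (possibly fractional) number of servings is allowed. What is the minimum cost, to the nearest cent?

$11.50

Cost per mg of iron: bell pepper $1.3333, peanut butter $1.3750, strawberries $2.7000, salmon $7.5000.
Take 1 serving of bell pepper: +0.6 mg iron for $0.80 (total $0.80, still need 2.4 mg).
Take 2 servings of peanut butter: +0.8 mg iron for $1.10 (total $1.90, still need 1.6 mg).
Take 1 serving of strawberries: +0.5 mg iron for $1.35 (total $3.25, still need 1.1 mg).
Take 1.833 servings of salmon: +1.1 mg iron for $8.25 (total $11.50, still need 0.0 mg).
Greedy by cheapest-per-mg is optimal for a single linear constraint, so the minimum cost is $11.50.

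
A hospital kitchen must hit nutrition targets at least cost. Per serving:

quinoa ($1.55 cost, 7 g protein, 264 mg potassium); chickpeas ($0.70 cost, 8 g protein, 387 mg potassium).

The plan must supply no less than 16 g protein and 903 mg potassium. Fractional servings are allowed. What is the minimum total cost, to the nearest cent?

$1.63

An LP optimum is at a vertex; with two nutrient constraints at most two foods are used. Check each candidate.
quinoa only: max(16/7, 903/264) = 3.42 servings → $5.30.
chickpeas only: max(16/8, 903/387) = 2.333 servings → $1.63.
quinoa + chickpeas: the both-tight solution has a negative serving — not a feasible corner.
The minimum over all feasible corners is $1.63.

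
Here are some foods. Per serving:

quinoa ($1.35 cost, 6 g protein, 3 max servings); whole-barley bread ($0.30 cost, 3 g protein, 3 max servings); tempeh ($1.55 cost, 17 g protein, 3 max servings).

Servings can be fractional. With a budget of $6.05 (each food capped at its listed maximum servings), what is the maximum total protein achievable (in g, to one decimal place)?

Protein per dollar: tempeh 10.97, whole-barley bread 10, quinoa 4.444.
Take 3 servings of tempeh: spends $4.65, +51.0 g protein (running total 51.0 g).
Take 3 servings of whole-barley bread: spends $0.90, +9.0 g protein (running total 60.0 g).
Take 0.3704 servings of quinoa: spends $0.50, +2.2 g protein (running total 62.2 g).
Greedy by best ratio exhausts the cost allowance optimally: 62.2 g.

62.2 g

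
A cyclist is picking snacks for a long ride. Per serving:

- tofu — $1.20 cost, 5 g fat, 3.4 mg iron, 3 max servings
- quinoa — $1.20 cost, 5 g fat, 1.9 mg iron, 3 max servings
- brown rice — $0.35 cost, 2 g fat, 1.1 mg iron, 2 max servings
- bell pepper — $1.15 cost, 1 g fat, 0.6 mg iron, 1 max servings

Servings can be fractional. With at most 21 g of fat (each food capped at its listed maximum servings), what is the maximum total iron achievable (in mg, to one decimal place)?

13.4 mg

Iron per g fat: tofu 0.68, bell pepper 0.6, brown rice 0.55, quinoa 0.38.
Take 3 servings of tofu: uses 15 g fat, +10.2 mg iron (running total 10.2 mg).
Take 1 serving of bell pepper: uses 1 g fat, +0.6 mg iron (running total 10.8 mg).
Take 2 servings of brown rice: uses 4 g fat, +2.2 mg iron (running total 13.0 mg).
Take 0.2 servings of quinoa: uses 1 g fat, +0.4 mg iron (running total 13.4 mg).
Greedy by best ratio exhausts the fat allowance optimally: 13.4 mg.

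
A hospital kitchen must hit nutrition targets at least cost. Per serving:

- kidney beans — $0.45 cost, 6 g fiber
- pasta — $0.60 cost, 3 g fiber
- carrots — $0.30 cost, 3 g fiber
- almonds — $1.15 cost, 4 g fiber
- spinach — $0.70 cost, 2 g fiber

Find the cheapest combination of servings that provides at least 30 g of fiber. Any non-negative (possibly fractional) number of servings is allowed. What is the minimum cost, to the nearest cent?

$2.25

Cost per g of fiber: kidney beans $0.0750, carrots $0.1000, pasta $0.2000, almonds $0.2875, spinach $0.3500.
With no serving limits, use only kidney beans: 30 g / 6 g = 5 servings × $0.45 = $2.25.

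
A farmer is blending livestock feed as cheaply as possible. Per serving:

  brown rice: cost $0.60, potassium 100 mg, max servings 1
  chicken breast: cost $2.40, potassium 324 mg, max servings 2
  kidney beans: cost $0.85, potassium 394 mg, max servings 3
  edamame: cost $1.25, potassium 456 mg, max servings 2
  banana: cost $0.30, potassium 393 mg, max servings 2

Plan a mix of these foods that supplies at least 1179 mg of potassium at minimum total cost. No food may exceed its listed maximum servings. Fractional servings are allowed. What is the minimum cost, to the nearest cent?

$1.45

Cost per mg of potassium: banana $0.0008, kidney beans $0.0022, edamame $0.0027, brown rice $0.0060, chicken breast $0.0074.
Take 2 servings of banana: +786.0 mg potassium for $0.60 (total $0.60, still need 393.0 mg).
Take 0.9975 servings of kidney beans: +393.0 mg potassium for $0.85 (total $1.45, still need 0.0 mg).
Greedy by cheapest-per-mg is optimal for a single linear constraint, so the minimum cost is $1.45.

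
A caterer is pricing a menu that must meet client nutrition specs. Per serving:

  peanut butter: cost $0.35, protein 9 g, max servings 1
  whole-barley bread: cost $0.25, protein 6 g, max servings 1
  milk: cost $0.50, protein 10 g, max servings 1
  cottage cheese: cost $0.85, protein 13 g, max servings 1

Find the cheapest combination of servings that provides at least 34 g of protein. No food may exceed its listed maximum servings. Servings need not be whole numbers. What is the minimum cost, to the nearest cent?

$1.69

Cost per g of protein: peanut butter $0.0389, whole-barley bread $0.0417, milk $0.0500, cottage cheese $0.0654.
Take 1 serving of peanut butter: +9.0 g protein for $0.35 (total $0.35, still need 25.0 g).
Take 1 serving of whole-barley bread: +6.0 g protein for $0.25 (total $0.60, still need 19.0 g).
Take 1 serving of milk: +10.0 g protein for $0.50 (total $1.10, still need 9.0 g).
Take 0.6923 servings of cottage cheese: +9.0 g protein for $0.59 (total $1.69, still need 0.0 g).
Filling from the cheapest source first is optimal under one linear minimum: $1.69.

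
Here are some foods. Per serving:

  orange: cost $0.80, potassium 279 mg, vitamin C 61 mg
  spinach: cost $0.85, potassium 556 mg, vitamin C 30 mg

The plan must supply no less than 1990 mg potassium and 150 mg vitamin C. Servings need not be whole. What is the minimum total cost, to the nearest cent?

Minimising a linear cost over {potassium ≥ 1990, vitamin C ≥ 150, servings ≥ 0} — the optimum is at a vertex, using one or two foods.
orange only: max(1990/279, 150/61) = 7.133 servings → $5.71.
spinach only: max(1990/556, 150/30) = 5 servings → $4.25.
orange + spinach with both tight: 0.9277 servings and 3.114 servings → $3.39.
So the least-cost plan costs $3.39.

$3.39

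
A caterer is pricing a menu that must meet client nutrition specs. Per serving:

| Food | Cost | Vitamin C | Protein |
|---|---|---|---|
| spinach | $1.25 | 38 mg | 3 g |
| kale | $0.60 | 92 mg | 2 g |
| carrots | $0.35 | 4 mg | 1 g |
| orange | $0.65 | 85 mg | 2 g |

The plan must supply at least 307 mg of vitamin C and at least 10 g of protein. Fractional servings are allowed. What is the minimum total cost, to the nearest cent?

For a min-cost LP with two ≥-constraints, a basic feasible solution has at most two positive variables.
spinach only: max(307/38, 10/3) = 8.079 servings → $10.10.
kale only: max(307/92, 10/2) = 5 servings → $3.00.
carrots only: max(307/4, 10/1) = 76.75 servings → $26.86.
orange only: max(307/85, 10/2) = 5 servings → $3.25.
spinach + kale with both tight: 1.53 servings and 2.705 servings → $3.54.
spinach + carrots: the both-tight solution has a negative serving — not a feasible corner.
spinach + orange with both tight: 1.318 servings and 3.022 servings → $3.61.
kale + carrots with both tight: 3.179 servings and 3.643 servings → $3.18.
kale + orange: intersection lies outside the first quadrant.
carrots + orange with both tight: 3.065 servings and 3.468 servings → $3.33.
Cheapest feasible corner: $3.00.

$3.00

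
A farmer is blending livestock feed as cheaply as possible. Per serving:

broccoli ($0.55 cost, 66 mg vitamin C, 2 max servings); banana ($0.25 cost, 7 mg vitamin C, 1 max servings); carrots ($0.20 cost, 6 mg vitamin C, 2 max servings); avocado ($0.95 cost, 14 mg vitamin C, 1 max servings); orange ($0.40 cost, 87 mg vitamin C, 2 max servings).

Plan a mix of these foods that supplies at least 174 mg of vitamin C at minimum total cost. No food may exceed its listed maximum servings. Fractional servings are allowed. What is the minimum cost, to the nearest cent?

Cost per mg of vitamin C: orange $0.0046, broccoli $0.0083, carrots $0.0333, banana $0.0357, avocado $0.0679.
Take 2 servings of orange: +174.0 mg vitamin C for $0.80 (total $0.80, still need 0.0 mg).
Filling from the cheapest source first is optimal under one linear minimum: $0.80.

$0.80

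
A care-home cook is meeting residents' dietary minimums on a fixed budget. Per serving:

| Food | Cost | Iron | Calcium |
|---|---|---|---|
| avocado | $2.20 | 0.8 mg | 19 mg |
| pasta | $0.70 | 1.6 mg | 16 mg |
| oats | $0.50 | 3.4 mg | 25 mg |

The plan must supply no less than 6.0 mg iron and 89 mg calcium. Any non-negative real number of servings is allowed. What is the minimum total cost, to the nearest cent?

$1.78

This is a tiny linear program; its minimum lies at a vertex of the feasible set. List the vertices and price them.
avocado only: max(6.0/0.8, 89/19) = 7.5 servings → $16.50.
pasta only: max(6.0/1.6, 89/16) = 5.562 servings → $3.89.
oats only: max(6.0/3.4, 89/25) = 3.56 servings → $1.78.
avocado + pasta with both tight: 2.636 servings and 2.432 servings → $7.50.
avocado + oats with both tight: 3.422 servings and 0.9596 servings → $8.01.
pasta + oats: the both-tight solution has a negative serving — not a feasible corner.
Cheapest feasible corner: $1.78.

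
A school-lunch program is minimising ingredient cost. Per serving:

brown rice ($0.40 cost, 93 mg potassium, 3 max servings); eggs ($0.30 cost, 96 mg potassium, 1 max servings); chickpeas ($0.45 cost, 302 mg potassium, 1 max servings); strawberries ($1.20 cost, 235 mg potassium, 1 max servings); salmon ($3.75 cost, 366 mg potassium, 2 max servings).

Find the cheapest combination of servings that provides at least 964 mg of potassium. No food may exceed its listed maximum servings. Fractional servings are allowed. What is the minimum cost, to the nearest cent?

Cost per mg of potassium: chickpeas $0.0015, eggs $0.0031, brown rice $0.0043, strawberries $0.0051, salmon $0.0102.
Take 1 serving of chickpeas: +302.0 mg potassium for $0.45 (total $0.45, still need 662.0 mg).
Take 1 serving of eggs: +96.0 mg potassium for $0.30 (total $0.75, still need 566.0 mg).
Take 3 servings of brown rice: +279.0 mg potassium for $1.20 (total $1.95, still need 287.0 mg).
Take 1 serving of strawberries: +235.0 mg potassium for $1.20 (total $3.15, still need 52.0 mg).
Take 0.1421 servings of salmon: +52.0 mg potassium for $0.53 (total $3.68, still need 0.0 mg).
Greedy by cheapest-per-mg is optimal for a single linear constraint, so the minimum cost is $3.68.

$3.68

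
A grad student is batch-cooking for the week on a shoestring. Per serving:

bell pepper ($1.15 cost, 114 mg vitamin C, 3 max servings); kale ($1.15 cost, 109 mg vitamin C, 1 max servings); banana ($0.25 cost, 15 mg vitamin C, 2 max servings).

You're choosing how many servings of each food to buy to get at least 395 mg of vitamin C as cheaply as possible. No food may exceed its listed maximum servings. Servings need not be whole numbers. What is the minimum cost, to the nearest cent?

Cost per mg of vitamin C: bell pepper $0.0101, kale $0.0106, banana $0.0167.
Take 3 servings of bell pepper: +342.0 mg vitamin C for $3.45 (total $3.45, still need 53.0 mg).
Take 0.4862 servings of kale: +53.0 mg vitamin C for $0.56 (total $4.01, still need 0.0 mg).
Greedy by cheapest-per-mg is optimal for a single linear constraint, so the minimum cost is $4.01.

$4.01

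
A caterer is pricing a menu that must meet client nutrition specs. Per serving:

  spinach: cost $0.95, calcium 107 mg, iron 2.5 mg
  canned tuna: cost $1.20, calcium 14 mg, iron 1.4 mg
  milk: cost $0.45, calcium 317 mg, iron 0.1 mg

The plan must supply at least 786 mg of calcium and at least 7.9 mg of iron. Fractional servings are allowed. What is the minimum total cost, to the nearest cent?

$3.59

With two linear requirements the optimum uses one or two foods; enumerate the corners.
spinach only: max(786/107, 7.9/2.5) = 7.346 servings → $6.98.
canned tuna only: max(786/14, 7.9/1.4) = 56.14 servings → $67.37.
milk only: max(786/317, 7.9/0.1) = 79 servings → $35.55.
spinach + canned tuna: the both-tight solution has a negative serving — not a feasible corner.
spinach + milk with both tight: 3.103 servings and 1.432 servings → $3.59.
canned tuna + milk with both tight: 5.483 servings and 2.237 servings → $7.59.
So the least-cost plan costs $3.59.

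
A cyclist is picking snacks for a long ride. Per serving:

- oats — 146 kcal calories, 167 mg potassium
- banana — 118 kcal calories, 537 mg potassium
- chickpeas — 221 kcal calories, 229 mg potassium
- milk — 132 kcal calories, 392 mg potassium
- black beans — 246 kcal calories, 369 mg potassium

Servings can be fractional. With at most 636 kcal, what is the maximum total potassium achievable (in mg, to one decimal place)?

2894.3 mg

Potassium per kcal: banana 4.551, milk 2.97, black beans 1.5, oats 1.144, chickpeas 1.036.
With no serving limits, spend the whole calories allowance on banana: 636 kcal / 118 kcal × 537 mg = 2894.3 mg.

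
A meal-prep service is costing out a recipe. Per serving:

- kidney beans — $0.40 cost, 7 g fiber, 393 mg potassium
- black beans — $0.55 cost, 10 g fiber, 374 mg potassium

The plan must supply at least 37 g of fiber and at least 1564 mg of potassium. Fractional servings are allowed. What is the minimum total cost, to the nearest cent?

$2.06

Check every corner: each single food scaled to meet both minima, and each pair solved so both constraints bind.
kidney beans only: max(37/7, 1564/393) = 5.286 servings → $2.11.
black beans only: max(37/10, 1564/374) = 4.182 servings → $2.30.
kidney beans + black beans with both tight: 1.373 servings and 2.739 servings → $2.06.
Cheapest feasible corner: $2.06.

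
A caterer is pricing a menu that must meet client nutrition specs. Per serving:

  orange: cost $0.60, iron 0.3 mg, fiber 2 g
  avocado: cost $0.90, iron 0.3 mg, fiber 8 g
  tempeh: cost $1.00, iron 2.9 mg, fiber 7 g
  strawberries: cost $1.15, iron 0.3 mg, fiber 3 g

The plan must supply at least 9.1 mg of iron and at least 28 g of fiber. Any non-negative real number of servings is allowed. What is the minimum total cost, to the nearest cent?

$3.80

With two linear requirements the optimum uses one or two foods; enumerate the corners.
orange only: max(9.1/0.3, 28/2) = 30.33 servings → $18.20.
avocado only: max(9.1/0.3, 28/8) = 30.33 servings → $27.30.
tempeh only: max(9.1/2.9, 28/7) = 4 servings → $4.00.
strawberries only: max(9.1/0.3, 28/3) = 30.33 servings → $34.88.
orange + avocado with both targets exact would need a negative amount; discard.
orange + tempeh with both tight: 4.73 servings and 2.649 servings → $5.49.
orange + strawberries: intersection lies outside the first quadrant.
avocado + tempeh with both tight: 0.8294 servings and 3.052 servings → $3.80.
avocado + strawberries with both targets exact would need a negative amount; discard.
tempeh + strawberries with both tight: 2.864 servings and 2.652 servings → $5.91.
Cheapest feasible corner: $3.80.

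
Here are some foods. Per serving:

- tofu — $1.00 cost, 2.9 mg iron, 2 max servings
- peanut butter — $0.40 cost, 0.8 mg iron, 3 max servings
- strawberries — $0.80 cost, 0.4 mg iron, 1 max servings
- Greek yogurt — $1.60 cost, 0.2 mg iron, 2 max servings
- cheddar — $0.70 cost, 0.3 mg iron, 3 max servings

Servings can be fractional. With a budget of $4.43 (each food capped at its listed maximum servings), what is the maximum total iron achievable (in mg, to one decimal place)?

8.8 mg

Iron per dollar: tofu 2.9, peanut butter 2, strawberries 0.5, cheddar 0.4286, Greek yogurt 0.125.
Take 2 servings of tofu: spends $2.00, +5.8 mg iron (running total 5.8 mg).
Take 3 servings of peanut butter: spends $1.20, +2.4 mg iron (running total 8.2 mg).
Take 1 serving of strawberries: spends $0.80, +0.4 mg iron (running total 8.6 mg).
Take 0.6143 servings of cheddar: spends $0.43, +0.2 mg iron (running total 8.8 mg).
Filling greedily by iron-per-dollar is optimal for one linear limit, giving 8.8 mg.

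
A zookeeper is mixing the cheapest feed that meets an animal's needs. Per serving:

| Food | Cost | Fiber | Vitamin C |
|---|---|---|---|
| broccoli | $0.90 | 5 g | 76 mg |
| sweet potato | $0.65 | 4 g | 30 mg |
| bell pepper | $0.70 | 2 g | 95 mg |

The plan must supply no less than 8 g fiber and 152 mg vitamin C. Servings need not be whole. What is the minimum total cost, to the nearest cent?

broccoli only: max(8/5, 152/76) = 2 servings → $1.80.
sweet potato only: max(8/4, 152/30) = 5.067 servings → $3.29.
bell pepper only: max(8/2, 152/95) = 4 servings → $2.80.
broccoli + sweet potato with both targets exact would need a negative amount; discard.
broccoli + bell pepper with both tight: 1.412 servings and 0.4706 servings → $1.60.
sweet potato + bell pepper with both tight: 1.425 servings and 1.15 servings → $1.73.
The minimum over all feasible corners is $1.60.

$1.60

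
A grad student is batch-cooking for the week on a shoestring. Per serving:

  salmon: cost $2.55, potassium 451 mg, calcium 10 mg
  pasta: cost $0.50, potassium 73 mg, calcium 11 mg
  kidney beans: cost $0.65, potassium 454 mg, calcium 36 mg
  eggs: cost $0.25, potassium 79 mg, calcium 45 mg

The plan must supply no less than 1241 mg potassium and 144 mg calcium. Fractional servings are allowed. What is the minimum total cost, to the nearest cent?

At the optimum either one food covers both requirements or two foods hit both targets exactly; no other combination can be cheaper.
salmon only: max(1241/451, 144/10) = 14.4 servings → $36.72.
pasta only: max(1241/73, 144/11) = 17 servings → $8.50.
kidney beans only: max(1241/454, 144/36) = 4 servings → $2.60.
eggs only: max(1241/79, 144/45) = 15.71 servings → $3.93.
salmon + pasta with both tight: 0.7419 servings and 12.42 servings → $8.10.
salmon + kidney beans: intersection lies outside the first quadrant.
salmon + eggs with both tight: 2.28 servings and 2.693 servings → $6.49.
pasta + kidney beans with both tight: 8.749 servings and 1.327 servings → $5.24.
pasta + eggs: intersection lies outside the first quadrant.
kidney beans + eggs with both tight: 2.529 servings and 1.177 servings → $1.94.
The minimum over all feasible corners is $1.94.

$1.94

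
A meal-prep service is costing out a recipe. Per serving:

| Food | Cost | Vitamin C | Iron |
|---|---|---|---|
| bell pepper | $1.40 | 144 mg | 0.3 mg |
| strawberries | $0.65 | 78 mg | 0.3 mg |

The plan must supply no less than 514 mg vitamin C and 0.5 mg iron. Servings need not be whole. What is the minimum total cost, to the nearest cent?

$4.28

A basic optimal solution has at most two foods positive. Try each food alone and each pair with both targets met exactly.
bell pepper only: max(514/144, 0.5/0.3) = 3.569 servings → $5.00.
strawberries only: max(514/78, 0.5/0.3) = 6.59 servings → $4.28.
bell pepper + strawberries: intersection lies outside the first quadrant.
Cheapest feasible corner: $4.28.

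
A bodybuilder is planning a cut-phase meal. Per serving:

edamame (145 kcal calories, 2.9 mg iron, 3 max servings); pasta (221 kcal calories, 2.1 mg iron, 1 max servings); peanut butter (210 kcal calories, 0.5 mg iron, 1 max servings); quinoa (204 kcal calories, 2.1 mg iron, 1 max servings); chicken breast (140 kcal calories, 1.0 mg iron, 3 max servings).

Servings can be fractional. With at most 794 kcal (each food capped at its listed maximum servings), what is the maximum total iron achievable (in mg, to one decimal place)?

12.3 mg

Iron per kcal: edamame 0.02, quinoa 0.01029, pasta 0.009502, chicken breast 0.007143, peanut butter 0.002381.
Take 3 servings of edamame: uses 435 kcal, +8.7 mg iron (running total 8.7 mg).
Take 1 serving of quinoa: uses 204 kcal, +2.1 mg iron (running total 10.8 mg).
Take 0.7014 servings of pasta: uses 155 kcal, +1.5 mg iron (running total 12.3 mg).
Greedy by best ratio exhausts the calories allowance optimally: 12.3 mg.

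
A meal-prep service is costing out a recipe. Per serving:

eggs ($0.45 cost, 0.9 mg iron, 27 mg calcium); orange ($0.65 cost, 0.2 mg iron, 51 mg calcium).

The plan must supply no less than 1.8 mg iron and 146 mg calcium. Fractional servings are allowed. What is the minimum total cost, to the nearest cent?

$2.02

eggs only: max(1.8/0.9, 146/27) = 5.407 servings → $2.43.
orange only: max(1.8/0.2, 146/51) = 9 servings → $5.85.
eggs + orange with both tight: 1.546 servings and 2.044 servings → $2.02.
So the least-cost plan costs $2.02.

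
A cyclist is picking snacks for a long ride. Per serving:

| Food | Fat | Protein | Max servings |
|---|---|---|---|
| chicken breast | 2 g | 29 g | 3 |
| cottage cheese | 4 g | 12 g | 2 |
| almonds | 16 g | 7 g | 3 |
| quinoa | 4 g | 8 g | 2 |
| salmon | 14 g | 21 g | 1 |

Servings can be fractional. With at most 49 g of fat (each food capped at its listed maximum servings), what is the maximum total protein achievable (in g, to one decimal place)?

153.7 g

Protein per g fat: chicken breast 14.5, cottage cheese 3, quinoa 2, salmon 1.5, almonds 0.4375.
Take 3 servings of chicken breast: uses 6 g fat, +87.0 g protein (running total 87.0 g).
Take 2 servings of cottage cheese: uses 8 g fat, +24.0 g protein (running total 111.0 g).
Take 2 servings of quinoa: uses 8 g fat, +16.0 g protein (running total 127.0 g).
Take 1 serving of salmon: uses 14 g fat, +21.0 g protein (running total 148.0 g).
Take 0.8125 servings of almonds: uses 13 g fat, +5.7 g protein (running total 153.7 g).
Greedy by best ratio exhausts the fat allowance optimally: 153.7 g.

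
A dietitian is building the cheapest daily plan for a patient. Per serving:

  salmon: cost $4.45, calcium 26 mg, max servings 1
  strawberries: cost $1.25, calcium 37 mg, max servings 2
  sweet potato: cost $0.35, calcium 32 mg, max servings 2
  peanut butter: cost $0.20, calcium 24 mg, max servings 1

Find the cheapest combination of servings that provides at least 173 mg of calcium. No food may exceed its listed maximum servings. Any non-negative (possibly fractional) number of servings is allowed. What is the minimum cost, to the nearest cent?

$5.28

Cost per mg of calcium: peanut butter $0.0083, sweet potato $0.0109, strawberries $0.0338, salmon $0.1712.
Take 1 serving of peanut butter: +24.0 mg calcium for $0.20 (total $0.20, still need 149.0 mg).
Take 2 servings of sweet potato: +64.0 mg calcium for $0.70 (total $0.90, still need 85.0 mg).
Take 2 servings of strawberries: +74.0 mg calcium for $2.50 (total $3.40, still need 11.0 mg).
Take 0.4231 servings of salmon: +11.0 mg calcium for $1.88 (total $5.28, still need 0.0 mg).
Filling from the cheapest source first is optimal under one linear minimum: $5.28.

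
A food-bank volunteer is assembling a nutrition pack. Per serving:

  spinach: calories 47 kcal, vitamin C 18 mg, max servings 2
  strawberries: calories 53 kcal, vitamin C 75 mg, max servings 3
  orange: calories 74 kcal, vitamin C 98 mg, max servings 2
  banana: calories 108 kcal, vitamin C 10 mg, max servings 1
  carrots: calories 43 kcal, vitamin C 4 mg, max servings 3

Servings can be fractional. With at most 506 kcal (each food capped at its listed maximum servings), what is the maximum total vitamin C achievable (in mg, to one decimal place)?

Vitamin C per kcal: strawberries 1.415, orange 1.324, spinach 0.383, carrots 0.09302, banana 0.09259.
Take 3 servings of strawberries: uses 159 kcal, +225.0 mg vitamin C (running total 225.0 mg).
Take 2 servings of orange: uses 148 kcal, +196.0 mg vitamin C (running total 421.0 mg).
Take 2 servings of spinach: uses 94 kcal, +36.0 mg vitamin C (running total 457.0 mg).
Take 2.442 servings of carrots: uses 105 kcal, +9.8 mg vitamin C (running total 466.8 mg).
Greedy by best ratio exhausts the calories allowance optimally: 466.8 mg.

466.8 mg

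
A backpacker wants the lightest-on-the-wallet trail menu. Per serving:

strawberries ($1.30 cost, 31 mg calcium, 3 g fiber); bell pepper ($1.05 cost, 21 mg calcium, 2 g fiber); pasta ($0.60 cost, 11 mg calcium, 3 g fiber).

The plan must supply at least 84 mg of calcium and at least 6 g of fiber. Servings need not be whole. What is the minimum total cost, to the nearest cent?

At the optimum either one food covers both requirements or two foods hit both targets exactly; no other combination can be cheaper.
strawberries only: max(84/31, 6/3) = 2.71 servings → $3.52.
bell pepper only: max(84/21, 6/2) = 4 servings → $4.20.
pasta only: max(84/11, 6/3) = 7.636 servings → $4.58.
strawberries + bell pepper with both targets exact would need a negative amount; discard.
strawberries + pasta: the both-tight solution has a negative serving — not a feasible corner.
bell pepper + pasta: the both-tight solution has a negative serving — not a feasible corner.
Cheapest feasible corner: $3.52.

$3.52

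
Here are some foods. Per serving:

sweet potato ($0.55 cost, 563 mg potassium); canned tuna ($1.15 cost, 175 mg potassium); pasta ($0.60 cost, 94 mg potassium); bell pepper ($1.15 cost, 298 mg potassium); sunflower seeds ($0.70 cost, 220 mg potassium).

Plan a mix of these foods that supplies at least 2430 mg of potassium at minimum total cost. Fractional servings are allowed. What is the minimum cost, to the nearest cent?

Cost per mg of potassium: sweet potato $0.0010, sunflower seeds $0.0032, bell pepper $0.0039, pasta $0.0064, canned tuna $0.0066.
With no serving limits, use only sweet potato: 2430 mg / 563 mg = 4.316 servings × $0.55 = $2.37.

$2.37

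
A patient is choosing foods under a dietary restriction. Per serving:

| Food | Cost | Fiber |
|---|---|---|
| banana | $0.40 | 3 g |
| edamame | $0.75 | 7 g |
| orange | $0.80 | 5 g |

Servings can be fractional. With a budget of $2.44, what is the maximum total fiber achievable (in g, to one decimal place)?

Fiber per dollar: edamame 9.333, banana 7.5, orange 6.25.
With no serving limits, spend the whole cost allowance on edamame: $2.44 / $0.75 × 7 g = 22.8 g.

22.8 g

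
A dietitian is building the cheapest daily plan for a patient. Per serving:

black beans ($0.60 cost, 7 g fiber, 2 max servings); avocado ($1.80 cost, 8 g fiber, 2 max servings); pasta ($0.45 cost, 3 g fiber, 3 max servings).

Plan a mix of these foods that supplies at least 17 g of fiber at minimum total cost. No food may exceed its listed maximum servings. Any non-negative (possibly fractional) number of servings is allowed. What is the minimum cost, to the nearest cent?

Cost per g of fiber: black beans $0.0857, pasta $0.1500, avocado $0.2250.
Take 2 servings of black beans: +14.0 g fiber for $1.20 (total $1.20, still need 3.0 g).
Take 1 serving of pasta: +3.0 g fiber for $0.45 (total $1.65, still need 0.0 g).
Greedy by cheapest-per-g is optimal for a single linear constraint, so the minimum cost is $1.65.

$1.65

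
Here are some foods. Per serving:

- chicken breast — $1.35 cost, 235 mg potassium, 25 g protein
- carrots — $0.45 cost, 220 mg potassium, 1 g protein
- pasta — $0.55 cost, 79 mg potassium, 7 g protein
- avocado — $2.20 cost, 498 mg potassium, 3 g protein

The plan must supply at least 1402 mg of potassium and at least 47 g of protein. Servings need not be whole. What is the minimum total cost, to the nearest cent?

Compare the cost at each extreme point of the feasible region.
chicken breast only: max(1402/235, 47/25) = 5.966 servings → $8.05.
carrots only: max(1402/220, 47/1) = 47 servings → $21.15.
pasta only: max(1402/79, 47/7) = 17.75 servings → $9.76.
avocado only: max(1402/498, 47/3) = 15.67 servings → $34.47.
chicken breast + carrots with both tight: 1.698 servings and 4.559 servings → $4.34.
chicken breast + pasta: intersection lies outside the first quadrant.
chicken breast + avocado with both tight: 1.635 servings and 2.044 servings → $6.70.
carrots + pasta with both tight: 4.176 servings and 6.118 servings → $5.24.
carrots + avocado: intersection lies outside the first quadrant.
pasta + avocado with both tight: 5.91 servings and 1.878 servings → $7.38.
Cheapest feasible corner: $4.34.

$4.34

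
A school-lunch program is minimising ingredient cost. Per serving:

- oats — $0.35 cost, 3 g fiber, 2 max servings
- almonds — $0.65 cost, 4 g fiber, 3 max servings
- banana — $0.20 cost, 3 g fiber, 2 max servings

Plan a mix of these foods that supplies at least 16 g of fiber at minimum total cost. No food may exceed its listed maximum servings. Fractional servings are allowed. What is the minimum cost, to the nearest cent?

$1.75

Cost per g of fiber: banana $0.0667, oats $0.1167, almonds $0.1625.
Take 2 servings of banana: +6.0 g fiber for $0.40 (total $0.40, still need 10.0 g).
Take 2 servings of oats: +6.0 g fiber for $0.70 (total $1.10, still need 4.0 g).
Take 1 serving of almonds: +4.0 g fiber for $0.65 (total $1.75, still need 0.0 g).
Filling from the cheapest source first is optimal under one linear minimum: $1.75.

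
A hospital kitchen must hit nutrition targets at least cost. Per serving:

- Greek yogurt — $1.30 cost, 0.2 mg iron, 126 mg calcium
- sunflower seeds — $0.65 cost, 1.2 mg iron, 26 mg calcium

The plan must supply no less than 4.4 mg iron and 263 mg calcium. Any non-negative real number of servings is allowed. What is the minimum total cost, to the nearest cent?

$4.03

At the optimum either one food covers both requirements or two foods hit both targets exactly; no other combination can be cheaper.
Greek yogurt only: max(4.4/0.2, 263/126) = 22 servings → $28.60.
sunflower seeds only: max(4.4/1.2, 263/26) = 10.12 servings → $6.58.
Greek yogurt + sunflower seeds with both tight: 1.378 servings and 3.437 servings → $4.03.
The minimum over all feasible corners is $4.03.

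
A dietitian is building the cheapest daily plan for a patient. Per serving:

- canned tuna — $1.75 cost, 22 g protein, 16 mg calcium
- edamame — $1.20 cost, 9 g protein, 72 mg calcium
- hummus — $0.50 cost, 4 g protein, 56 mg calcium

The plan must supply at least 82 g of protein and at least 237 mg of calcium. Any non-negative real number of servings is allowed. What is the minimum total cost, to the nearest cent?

At the optimum either one food covers both requirements or two foods hit both targets exactly; no other combination can be cheaper.
canned tuna only: max(82/22, 237/16) = 14.81 servings → $25.92.
edamame only: max(82/9, 237/72) = 9.111 servings → $10.93.
hummus only: max(82/4, 237/56) = 20.5 servings → $10.25.
canned tuna + edamame with both tight: 2.619 servings and 2.71 servings → $7.83.
canned tuna + hummus with both tight: 3.12 servings and 3.341 servings → $7.13.
edamame + hummus: intersection lies outside the first quadrant.
Cheapest feasible corner: $7.13.

$7.13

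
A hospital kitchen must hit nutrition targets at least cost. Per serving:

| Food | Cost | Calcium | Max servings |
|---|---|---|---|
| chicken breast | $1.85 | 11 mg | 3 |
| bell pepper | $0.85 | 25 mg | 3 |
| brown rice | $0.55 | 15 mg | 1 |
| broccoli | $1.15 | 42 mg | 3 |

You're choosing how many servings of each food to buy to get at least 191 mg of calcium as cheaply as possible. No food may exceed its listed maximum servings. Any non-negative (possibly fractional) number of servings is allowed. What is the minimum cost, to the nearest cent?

Cost per mg of calcium: broccoli $0.0274, bell pepper $0.0340, brown rice $0.0367, chicken breast $0.1682.
Take 3 servings of broccoli: +126.0 mg calcium for $3.45 (total $3.45, still need 65.0 mg).
Take 2.6 servings of bell pepper: +65.0 mg calcium for $2.21 (total $5.66, still need 0.0 mg).
Filling from the cheapest source first is optimal under one linear minimum: $5.66.

$5.66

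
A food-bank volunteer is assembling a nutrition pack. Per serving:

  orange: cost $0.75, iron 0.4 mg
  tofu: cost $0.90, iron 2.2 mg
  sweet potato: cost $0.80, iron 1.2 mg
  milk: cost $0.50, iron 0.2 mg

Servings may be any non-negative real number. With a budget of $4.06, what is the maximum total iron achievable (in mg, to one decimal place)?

9.9 mg

Iron per dollar: tofu 2.444, sweet potato 1.5, orange 0.5333, milk 0.4.
With no serving limits, spend the whole cost allowance on tofu: $4.06 / $0.90 × 2.2 mg = 9.9 mg.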